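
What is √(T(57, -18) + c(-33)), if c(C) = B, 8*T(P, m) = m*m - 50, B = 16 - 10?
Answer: √161/2 ≈ 6.3443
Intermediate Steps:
B = 6
T(P, m) = -25/4 + m²/8 (T(P, m) = (m*m - 50)/8 = (m² - 50)/8 = (-50 + m²)/8 = -25/4 + m²/8)
c(C) = 6
√(T(57, -18) + c(-33)) = √((-25/4 + (⅛)*(-18)²) + 6) = √((-25/4 + (⅛)*324) + 6) = √((-25/4 + 81/2) + 6) = √(137/4 + 6) = √(161/4) = √161/2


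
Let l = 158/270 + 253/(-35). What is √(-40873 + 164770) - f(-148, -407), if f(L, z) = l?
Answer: 6278/945 + √123897 ≈ 358.63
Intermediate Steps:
l = -6278/945 (l = 158*(1/270) + 253*(-1/35) = 79/135 - 253/35 = -6278/945 ≈ -6.6434)
f(L, z) = -6278/945
√(-40873 + 164770) - f(-148, -407) = √(-40873 + 164770) - 1*(-6278/945) = √123897 + 6278/945 = 6278/945 + √123897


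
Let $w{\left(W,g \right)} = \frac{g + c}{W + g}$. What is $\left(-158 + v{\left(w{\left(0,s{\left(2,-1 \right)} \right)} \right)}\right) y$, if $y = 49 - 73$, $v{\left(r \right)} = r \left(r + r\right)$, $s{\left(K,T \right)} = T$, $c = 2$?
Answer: $3744$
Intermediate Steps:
$w{\left(W,g \right)} = \frac{2 + g}{W + g}$ ($w{\left(W,g \right)} = \frac{g + 2}{W + g} = \frac{2 + g}{W + g}$)
$v{\left(r \right)} = 2 r^{2}$ ($v{\left(r \right)} = r 2 r = 2 r^{2}$)
$y = -24$
$\left(-158 + v{\left(w{\left(0,s{\left(2,-1 \right)} \right)} \right)}\right) y = \left(-158 + 2 \left(\frac{2 - 1}{0 - 1}\right)^{2}\right) \left(-24\right) = \left(-158 + 2 \left(\frac{1}{-1} \cdot 1\right)^{2}\right) \left(-24\right) = \left(-158 + 2 \left(\left(-1\right) 1\right)^{2}\right) \left(-24\right) = \left(-158 + 2 \left(-1\right)^{2}\right) \left(-24\right) = \left(-158 + 2 \cdot 1\right) \left(-24\right) = \left(-158 + 2\right) \left(-24\right) = \left(-156\right) \left(-24\right) = 3744$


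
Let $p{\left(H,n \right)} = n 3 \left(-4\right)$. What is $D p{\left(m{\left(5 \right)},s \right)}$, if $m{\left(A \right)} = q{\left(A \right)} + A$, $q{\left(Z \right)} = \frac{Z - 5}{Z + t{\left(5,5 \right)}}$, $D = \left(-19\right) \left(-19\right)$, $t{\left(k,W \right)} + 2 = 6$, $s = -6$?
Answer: $25992$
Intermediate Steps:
$t{\left(k,W \right)} = 4$ ($t{\left(k,W \right)} = -2 + 6 = 4$)
$D = 361$
$q{\left(Z \right)} = \frac{-5 + Z}{4 + Z}$ ($q{\left(Z \right)} = \frac{Z - 5}{Z + 4} = \frac{-5 + Z}{4 + Z}$)
$m{\left(A \right)} = A + \frac{-5 + A}{4 + A}$ ($m{\left(A \right)} = \frac{-5 + A}{4 + A} + A = A + \frac{-5 + A}{4 + A}$)
$p{\left(H,n \right)} = - 12 n$ ($p{\left(H,n \right)} = 3 n \left(-4\right) = - 12 n$)
$D p{\left(m{\left(5 \right)},s \right)} = 361 \left(\left(-12\right) \left(-6\right)\right) = 361 \cdot 72 = 25992$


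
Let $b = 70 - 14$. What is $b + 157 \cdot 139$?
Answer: $21879$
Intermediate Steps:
$b = 56$
$b + 157 \cdot 139 = 56 + 157 \cdot 139 = 56 + 21823 = 21879$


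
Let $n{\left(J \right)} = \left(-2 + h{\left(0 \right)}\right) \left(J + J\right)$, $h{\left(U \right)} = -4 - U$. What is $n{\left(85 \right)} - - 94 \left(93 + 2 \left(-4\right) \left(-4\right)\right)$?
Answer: $10730$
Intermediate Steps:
$n{\left(J \right)} = - 12 J$ ($n{\left(J \right)} = \left(-2 - 4\right) \left(J + J\right) = \left(-2 + \left(-4 + 0\right)\right) 2 J = \left(-2 - 4\right) 2 J = - 6 \cdot 2 J = - 12 J$)
$n{\left(85 \right)} - - 94 \left(93 + 2 \left(-4\right) \left(-4\right)\right) = \left(-12\right) 85 - - 94 \left(93 + 2 \left(-4\right) \left(-4\right)\right) = -1020 - - 94 \left(93 - -32\right) = -1020 - - 94 \left(93 + 32\right) = -1020 - \left(-94\right) 125 = -1020 - -11750 = -1020 + 11750 = 10730$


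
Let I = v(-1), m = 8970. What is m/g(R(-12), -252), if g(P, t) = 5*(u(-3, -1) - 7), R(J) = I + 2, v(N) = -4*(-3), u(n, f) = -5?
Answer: -299/2 ≈ -149.50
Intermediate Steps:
v(N) = 12
I = 12
R(J) = 14 (R(J) = 12 + 2 = 14)
g(P, t) = -60 (g(P, t) = 5*(-5 - 7) = 5*(-12) = -60)
m/g(R(-12), -252) = 8970/(-60) = 8970*(-1/60) = -299/2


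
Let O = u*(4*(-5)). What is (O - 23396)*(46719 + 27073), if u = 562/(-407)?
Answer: -701830694144/407 ≈ -1.7244e+9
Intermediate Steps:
u = -562/407 (u = 562*(-1/407) = -562/407 ≈ -1.3808)
O = 11240/407 (O = -2248*(-5)/407 = -562/407*(-20) = 11240/407 ≈ 27.617)
(O - 23396)*(46719 + 27073) = (11240/407 - 23396)*(46719 + 27073) = -9510932/407*73792 = -701830694144/407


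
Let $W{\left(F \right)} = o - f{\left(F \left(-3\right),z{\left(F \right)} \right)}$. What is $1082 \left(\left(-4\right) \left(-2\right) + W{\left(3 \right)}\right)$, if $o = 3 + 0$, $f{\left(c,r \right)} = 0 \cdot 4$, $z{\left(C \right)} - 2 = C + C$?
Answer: $11902$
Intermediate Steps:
$z{\left(C \right)} = 2 + 2 C$ ($z{\left(C \right)} = 2 + \left(C + C\right) = 2 + 2 C$)
$f{\left(c,r \right)} = 0$
$o = 3$
$W{\left(F \right)} = 3$ ($W{\left(F \right)} = 3 - 0 = 3 + 0 = 3$)
$1082 \left(\left(-4\right) \left(-2\right) + W{\left(3 \right)}\right) = 1082 \left(\left(-4\right) \left(-2\right) + 3\right) = 1082 \left(8 + 3\right) = 1082 \cdot 11 = 11902$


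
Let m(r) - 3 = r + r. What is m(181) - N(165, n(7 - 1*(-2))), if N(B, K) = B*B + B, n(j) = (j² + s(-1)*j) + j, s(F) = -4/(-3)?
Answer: -27025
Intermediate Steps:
s(F) = 4/3 (s(F) = -4*(-⅓) = 4/3)
n(j) = j² + 7*j/3 (n(j) = (j² + 4*j/3) + j = j² + 7*j/3)
N(B, K) = B + B² (N(B, K) = B² + B = B + B²)
m(r) = 3 + 2*r (m(r) = 3 + (r + r) = 3 + 2*r)
m(181) - N(165, n(7 - 1*(-2))) = (3 + 2*181) - 165*(1 + 165) = (3 + 362) - 165*166 = 365 - 1*27390 = 365 - 27390 = -27025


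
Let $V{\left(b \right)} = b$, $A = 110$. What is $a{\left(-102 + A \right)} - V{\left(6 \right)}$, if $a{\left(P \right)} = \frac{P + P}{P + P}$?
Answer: $-5$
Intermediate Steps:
$a{\left(P \right)} = 1$ ($a{\left(P \right)} = \frac{2 P}{2 P} = 2 P \frac{1}{2 P} = 1$)
$a{\left(-102 + A \right)} - V{\left(6 \right)} = 1 - 6 = -5$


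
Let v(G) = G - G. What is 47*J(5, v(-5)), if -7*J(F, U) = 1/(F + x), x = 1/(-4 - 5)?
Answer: -423/308 ≈ -1.3734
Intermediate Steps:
x = -⅑ (x = 1/(-9) = -⅑ ≈ -0.11111)
v(G) = 0
J(F, U) = -1/(7*(-⅑ + F)) (J(F, U) = -1/(7*(F - ⅑)) = -1/(7*(-⅑ + F)))
47*J(5, v(-5)) = 47*(-9/(-7 + 63*5)) = 47*(-9/(-7 + 315)) = 47*(-9/308) = -423/308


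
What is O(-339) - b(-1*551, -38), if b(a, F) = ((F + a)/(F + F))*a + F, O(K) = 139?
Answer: 17789/4 ≈ 4447.3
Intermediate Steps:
b(a, F) = F + a*(F + a)/(2*F) (b(a, F) = ((F + a)/((2*F)))*a + F = ((F + a)*(1/(2*F)))*a + F = ((F + a)/(2*F))*a + F = a*(F + a)/(2*F) + F = F + a*(F + a)/(2*F))
O(-339) - b(-1*551, -38) = 139 - (-38 + (-1*551)/2 + (½)*(-1*551)²/(-38)) = 139 - (-38 + (½)*(-551) + (½)*(-1/38)*(-551)²) = 139 - (-38 - 551/2 + (½)*(-1/38)*303601) = 139 - (-38 - 551/2 - 15979/4) = 139 - 1*(-17233/4) = 139 + 17233/4 = 17789/4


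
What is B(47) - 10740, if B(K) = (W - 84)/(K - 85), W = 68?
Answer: -204052/19 ≈ -10740.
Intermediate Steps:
B(K) = -16/(-85 + K) (B(K) = (68 - 84)/(K - 85) = -16/(-85 + K))
B(47) - 10740 = -16/(-85 + 47) - 10740 = -16/(-38) - 10740 = -16*(-1/38) - 10740 = 8/19 - 10740 = -204052/19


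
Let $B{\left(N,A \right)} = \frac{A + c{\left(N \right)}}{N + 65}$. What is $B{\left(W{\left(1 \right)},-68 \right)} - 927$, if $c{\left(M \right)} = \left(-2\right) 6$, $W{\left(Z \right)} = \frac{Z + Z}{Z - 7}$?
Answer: $- \frac{90039}{97} \approx -928.24$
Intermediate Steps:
$W{\left(Z \right)} = \frac{2 Z}{-7 + Z}$
$c{\left(M \right)} = -12$
$B{\left(N,A \right)} = \frac{-12 + A}{65 + N}$ ($B{\left(N,A \right)} = \frac{A - 12}{N + 65} = \frac{-12 + A}{65 + N}$)
$B{\left(W{\left(1 \right)},-68 \right)} - 927 = \frac{-12 - 68}{65 + 2 \cdot 1 \frac{1}{-7 + 1}} - 927 = \frac{1}{65 + 2 \cdot 1 \frac{1}{-6}} \left(-80\right) - 927 = \frac{1}{65 + 2 \cdot 1 \left(- \frac{1}{6}\right)} \left(-80\right) - 927 = \frac{1}{65 - \frac{1}{3}} \left(-80\right) - 927 = \frac{1}{\frac{194}{3}} \left(-80\right) - 927 = \frac{3}{194} \left(-80\right) - 927 = - \frac{120}{97} - 927 = - \frac{90039}{97}$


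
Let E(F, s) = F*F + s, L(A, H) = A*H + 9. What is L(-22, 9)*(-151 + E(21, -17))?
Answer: -51597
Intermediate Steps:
L(A, H) = 9 + A*H
E(F, s) = s + F**2 (E(F, s) = F**2 + s = s + F**2)
L(-22, 9)*(-151 + E(21, -17)) = (9 - 22*9)*(-151 + (-17 + 21**2)) = (9 - 198)*(-151 + (-17 + 441)) = -189*(-151 + 424) = -189*273 = -51597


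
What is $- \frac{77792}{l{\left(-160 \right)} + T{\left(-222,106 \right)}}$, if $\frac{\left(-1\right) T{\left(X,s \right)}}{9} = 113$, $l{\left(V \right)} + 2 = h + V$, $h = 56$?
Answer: $\frac{77792}{1123} \approx 69.272$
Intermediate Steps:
$l{\left(V \right)} = 54 + V$ ($l{\left(V \right)} = -2 + \left(56 + V\right) = 54 + V$)
$T{\left(X,s \right)} = -1017$ ($T{\left(X,s \right)} = \left(-9\right) 113 = -1017$)
$- \frac{77792}{l{\left(-160 \right)} + T{\left(-222,106 \right)}} = - \frac{77792}{\left(54 - 160\right) - 1017} = - \frac{77792}{-106 - 1017} = - \frac{77792}{-1123} = \left(-77792\right) \left(- \frac{1}{1123}\right) = \frac{77792}{1123}$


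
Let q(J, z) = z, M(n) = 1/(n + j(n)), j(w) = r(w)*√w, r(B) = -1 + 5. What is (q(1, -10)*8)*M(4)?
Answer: -20/3 ≈ -6.6667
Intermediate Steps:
r(B) = 4
j(w) = 4*√w
M(n) = 1/(n + 4*√n)
(q(1, -10)*8)*M(4) = (-10*8)/(4 + 4*√4) = -80/(4 + 4*2) = -80/(4 + 8) = -80/12 = -80*1/12 = -20/3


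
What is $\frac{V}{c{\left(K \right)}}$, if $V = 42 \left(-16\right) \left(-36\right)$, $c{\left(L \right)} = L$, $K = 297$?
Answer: $\frac{896}{11} \approx 81.455$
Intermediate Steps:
$V = 24192$ ($V = \left(-672\right) \left(-36\right) = 24192$)
$\frac{V}{c{\left(K \right)}} = \frac{24192}{297} = 24192 \cdot \frac{1}{297} = \frac{896}{11}$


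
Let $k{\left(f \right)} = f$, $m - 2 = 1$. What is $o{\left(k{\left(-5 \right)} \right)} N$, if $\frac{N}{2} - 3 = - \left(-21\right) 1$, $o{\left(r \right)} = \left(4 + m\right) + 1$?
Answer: $384$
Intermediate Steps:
$m = 3$ ($m = 2 + 1 = 3$)
$o{\left(r \right)} = 8$ ($o{\left(r \right)} = \left(4 + 3\right) + 1 = 7 + 1 = 8$)
$N = 48$ ($N = 6 + 2 \left(- \left(-21\right) 1\right) = 6 + 2 \left(\left(-1\right) \left(-21\right)\right) = 6 + 2 \cdot 21 = 6 + 42 = 48$)
$o{\left(k{\left(-5 \right)} \right)} N = 8 \cdot 48 = 384$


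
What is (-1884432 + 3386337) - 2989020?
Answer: -1487115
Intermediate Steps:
(-1884432 + 3386337) - 2989020 = 1501905 - 2989020 = -1487115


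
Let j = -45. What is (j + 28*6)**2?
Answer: 15129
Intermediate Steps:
(j + 28*6)**2 = (-45 + 28*6)**2 = (-45 + 168)**2 = 123**2 = 15129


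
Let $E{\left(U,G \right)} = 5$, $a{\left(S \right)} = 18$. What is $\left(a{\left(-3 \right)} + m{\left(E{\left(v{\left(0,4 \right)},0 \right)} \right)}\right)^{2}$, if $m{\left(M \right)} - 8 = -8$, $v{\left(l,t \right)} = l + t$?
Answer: $324$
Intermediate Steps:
$m{\left(M \right)} = 0$ ($m{\left(M \right)} = 8 - 8 = 0$)
$\left(a{\left(-3 \right)} + m{\left(E{\left(v{\left(0,4 \right)},0 \right)} \right)}\right)^{2} = \left(18 + 0\right)^{2} = 18^{2} = 324$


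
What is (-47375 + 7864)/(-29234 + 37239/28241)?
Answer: 1115830151/825560155 ≈ 1.3516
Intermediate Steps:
(-47375 + 7864)/(-29234 + 37239/28241) = -39511/(-29234 + 37239*(1/28241)) = -39511/(-29234 + 37239/28241) = -39511/(-825560155/28241) = -39511*(-28241/825560155) = 1115830151/825560155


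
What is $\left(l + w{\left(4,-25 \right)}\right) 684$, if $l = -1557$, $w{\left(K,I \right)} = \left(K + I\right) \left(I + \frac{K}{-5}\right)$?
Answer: $- \frac{3471984}{5} \approx -6.944 \cdot 10^{5}$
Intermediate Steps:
$w{\left(K,I \right)} = \left(I + K\right) \left(I - \frac{K}{5}\right)$ ($w{\left(K,I \right)} = \left(I + K\right) \left(I + K \left(- \frac{1}{5}\right)\right) = \left(I + K\right) \left(I - \frac{K}{5}\right)$)
$\left(l + w{\left(4,-25 \right)}\right) 684 = \left(-1557 + \left(\left(-25\right)^{2} - \frac{4^{2}}{5} + \frac{4}{5} \left(-25\right) 4\right)\right) 684 = \left(-1557 - - \frac{2709}{5}\right) 684 = \left(-1557 + \frac{2709}{5}\right) 684 = \left(- \frac{5076}{5}\right) 684 = - \frac{3471984}{5}$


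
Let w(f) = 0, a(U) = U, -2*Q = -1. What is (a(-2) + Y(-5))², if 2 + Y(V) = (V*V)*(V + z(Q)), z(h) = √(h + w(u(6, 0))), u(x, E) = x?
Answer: 33907/2 - 3225*√2 ≈ 12393.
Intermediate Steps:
Q = ½ (Q = -½*(-1) = ½ ≈ 0.50000)
z(h) = √h (z(h) = √(h + 0) = √h)
Y(V) = -2 + V²*(V + √2/2) (Y(V) = -2 + (V*V)*(V + √(½)) = -2 + V²*(V + √2/2))
(a(-2) + Y(-5))² = (-2 + (-2 + (-5)³ + (½)*√2*(-5)²))² = (-2 + (-2 - 125 + (½)*√2*25))² = (-2 + (-2 - 125 + 25*√2/2))² = (-2 + (-127 + 25*√2/2))² = (-129 + 25*√2/2)²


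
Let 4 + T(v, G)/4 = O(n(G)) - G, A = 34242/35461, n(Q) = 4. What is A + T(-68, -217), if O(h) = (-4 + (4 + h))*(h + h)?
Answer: 34786022/35461 ≈ 980.97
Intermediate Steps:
O(h) = 2*h² (O(h) = h*(2*h) = 2*h²)
A = 34242/35461 (A = 34242*(1/35461) = 34242/35461 ≈ 0.96562)
T(v, G) = 112 - 4*G (T(v, G) = -16 + 4*(2*4² - G) = -16 + 4*(2*16 - G) = -16 + 4*(32 - G) = -16 + (128 - 4*G) = 112 - 4*G)
A + T(-68, -217) = 34242/35461 + (112 - 4*(-217)) = 34242/35461 + (112 + 868) = 34242/35461 + 980 = 34786022/35461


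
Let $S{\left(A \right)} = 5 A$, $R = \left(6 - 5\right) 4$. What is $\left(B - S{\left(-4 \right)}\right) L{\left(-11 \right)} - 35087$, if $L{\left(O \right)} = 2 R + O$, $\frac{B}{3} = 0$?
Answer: $-35147$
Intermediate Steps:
$R = 4$ ($R = 1 \cdot 4 = 4$)
$B = 0$ ($B = 3 \cdot 0 = 0$)
$L{\left(O \right)} = 8 + O$ ($L{\left(O \right)} = 2 \cdot 4 + O = 8 + O$)
$\left(B - S{\left(-4 \right)}\right) L{\left(-11 \right)} - 35087 = \left(0 - 5 \left(-4\right)\right) \left(8 - 11\right) - 35087 = \left(0 - -20\right) \left(-3\right) - 35087 = \left(0 + 20\right) \left(-3\right) - 35087 = 20 \left(-3\right) - 35087 = -60 - 35087 = -35147$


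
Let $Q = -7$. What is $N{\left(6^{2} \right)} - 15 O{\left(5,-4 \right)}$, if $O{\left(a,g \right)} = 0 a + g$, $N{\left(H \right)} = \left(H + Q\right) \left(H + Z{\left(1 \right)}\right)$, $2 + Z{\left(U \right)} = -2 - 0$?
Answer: $988$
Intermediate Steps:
$Z{\left(U \right)} = -4$ ($Z{\left(U \right)} = -2 - 2 = -4$)
$N{\left(H \right)} = \left(-7 + H\right) \left(-4 + H\right)$ ($N{\left(H \right)} = \left(H - 7\right) \left(H - 4\right) = \left(-7 + H\right) \left(-4 + H\right)$)
$O{\left(a,g \right)} = g$ ($O{\left(a,g \right)} = 0 + g = g$)
$N{\left(6^{2} \right)} - 15 O{\left(5,-4 \right)} = \left(28 + \left(6^{2}\right)^{2} - 11 \cdot 6^{2}\right) - -60 = \left(28 + 36^{2} - 396\right) + 60 = \left(28 + 1296 - 396\right) + 60 = 928 + 60 = 988$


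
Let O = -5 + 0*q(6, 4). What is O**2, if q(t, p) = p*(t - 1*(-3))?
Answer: 25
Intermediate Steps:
q(t, p) = p*(3 + t) (q(t, p) = p*(t + 3) = p*(3 + t))
O = -5 (O = -5 + 0*(4*(3 + 6)) = -5 + 0*(4*9) = -5 + 0*36 = -5 + 0 = -5)
O**2 = (-5)**2 = 25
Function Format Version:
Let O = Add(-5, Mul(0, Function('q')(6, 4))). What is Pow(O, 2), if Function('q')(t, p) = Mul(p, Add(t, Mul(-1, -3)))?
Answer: 25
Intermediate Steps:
Function('q')(t, p) = Mul(p, Add(3, t)) (Function('q')(t, p) = Mul(p, Add(t, 3)) = Mul(p, Add(3, t)))
O = -5 (O = Add(-5, Mul(0, Mul(4, Add(3, 6)))) = Add(-5, Mul(0, Mul(4, 9))) = Add(-5, Mul(0, 36)) = Add(-5, 0) = -5)
Pow(O, 2) = Pow(-5, 2) = 25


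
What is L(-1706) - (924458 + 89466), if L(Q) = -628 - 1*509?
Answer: -1015061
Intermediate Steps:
L(Q) = -1137 (L(Q) = -628 - 509 = -1137)
L(-1706) - (924458 + 89466) = -1137 - (924458 + 89466) = -1137 - 1*1013924 = -1137 - 1013924 = -1015061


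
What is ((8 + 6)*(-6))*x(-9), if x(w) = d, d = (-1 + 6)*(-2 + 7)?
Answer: -2100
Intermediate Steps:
d = 25 (d = 5*5 = 25)
x(w) = 25
((8 + 6)*(-6))*x(-9) = ((8 + 6)*(-6))*25 = (14*(-6))*25 = -84*25 = -2100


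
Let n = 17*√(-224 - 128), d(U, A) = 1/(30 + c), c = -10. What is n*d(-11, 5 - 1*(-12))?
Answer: 17*I*√22/5 ≈ 15.947*I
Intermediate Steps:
d(U, A) = 1/20 (d(U, A) = 1/(30 - 10) = 1/20)
n = 68*I*√22 (n = 17*√(-352) = 17*(4*I*√22) = 68*I*√22 ≈ 318.95*I)
n*d(-11, 5 - 1*(-12)) = (68*I*√22)*(1/20) = 17*I*√22/5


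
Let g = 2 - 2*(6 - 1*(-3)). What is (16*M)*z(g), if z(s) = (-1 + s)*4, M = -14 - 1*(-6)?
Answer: 8704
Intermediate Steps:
M = -8 (M = -14 + 6 = -8)
g = -16 (g = 2 - 2*(6 + 3) = 2 - 2*9 = 2 - 18 = -16)
z(s) = -4 + 4*s
(16*M)*z(g) = (16*(-8))*(-4 + 4*(-16)) = -128*(-4 - 64) = -128*(-68) = 8704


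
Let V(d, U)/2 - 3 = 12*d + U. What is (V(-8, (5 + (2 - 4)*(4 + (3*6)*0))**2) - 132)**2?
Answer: 90000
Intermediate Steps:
V(d, U) = 6 + 2*U + 24*d (V(d, U) = 6 + 2*(12*d + U) = 6 + 2*(U + 12*d) = 6 + (2*U + 24*d) = 6 + 2*U + 24*d)
(V(-8, (5 + (2 - 4)*(4 + (3*6)*0))**2) - 132)**2 = ((6 + 2*(5 + (2 - 4)*(4 + (3*6)*0))**2 + 24*(-8)) - 132)**2 = ((6 + 2*(5 - 2*(4 + 18*0))**2 - 192) - 132)**2 = ((6 + 2*(5 - 2*(4 + 0))**2 - 192) - 132)**2 = ((6 + 2*(5 - 2*4)**2 - 192) - 132)**2 = ((6 + 2*(5 - 8)**2 - 192) - 132)**2 = ((6 + 2*(-3)**2 - 192) - 132)**2 = ((6 + 2*9 - 192) - 132)**2 = ((6 + 18 - 192) - 132)**2 = (-168 - 132)**2 = (-300)**2 = 90000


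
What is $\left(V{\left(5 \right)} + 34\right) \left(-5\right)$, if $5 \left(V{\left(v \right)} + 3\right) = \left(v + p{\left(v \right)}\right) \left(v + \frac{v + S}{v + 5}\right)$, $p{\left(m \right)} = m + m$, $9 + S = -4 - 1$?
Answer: $- \frac{433}{2} \approx -216.5$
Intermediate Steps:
$S = -14$ ($S = -9 - 5 = -14$)
$p{\left(m \right)} = 2 m$
$V{\left(v \right)} = -3 + \frac{3 v \left(v + \frac{-14 + v}{5 + v}\right)}{5}$ ($V{\left(v \right)} = -3 + \frac{\left(v + 2 v\right) \left(v + \frac{v - 14}{v + 5}\right)}{5} = -3 + \frac{3 v \left(v + \frac{-14 + v}{5 + v}\right)}{5}$)
$\left(V{\left(5 \right)} + 34\right) \left(-5\right) = \left(\frac{3 \left(-25 + 5^{3} - 95 + 6 \cdot 5^{2}\right)}{5 \left(5 + 5\right)} + 34\right) \left(-5\right) = \left(\frac{3 \left(-25 + 125 - 95 + 6 \cdot 25\right)}{5 \cdot 10} + 34\right) \left(-5\right) = \left(\frac{3}{5} \cdot \frac{1}{10} \left(-25 + 125 - 95 + 150\right) + 34\right) \left(-5\right) = \left(\frac{3}{5} \cdot \frac{1}{10} \cdot 155 + 34\right) \left(-5\right) = \left(\frac{93}{10} + 34\right) \left(-5\right) = \frac{433}{10} \left(-5\right) = - \frac{433}{2}$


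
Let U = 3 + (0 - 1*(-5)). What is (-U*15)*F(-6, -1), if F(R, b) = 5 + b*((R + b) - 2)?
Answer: -1680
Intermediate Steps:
U = 8 (U = 3 + (0 + 5) = 3 + 5 = 8)
F(R, b) = 5 + b*(-2 + R + b)
(-U*15)*F(-6, -1) = (-1*8*15)*(5 + (-1)² - 2*(-1) - 6*(-1)) = (-8*15)*(5 + 1 + 2 + 6) = -120*14 = -1680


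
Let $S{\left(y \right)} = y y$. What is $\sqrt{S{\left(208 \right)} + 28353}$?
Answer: $\sqrt{71617} \approx 267.61$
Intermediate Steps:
$S{\left(y \right)} = y^{2}$
$\sqrt{S{\left(208 \right)} + 28353} = \sqrt{208^{2} + 28353} = \sqrt{43264 + 28353} = \sqrt{71617}$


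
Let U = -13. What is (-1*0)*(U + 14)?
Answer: 0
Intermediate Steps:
(-1*0)*(U + 14) = (-1*0)*(-13 + 14) = 0*1 = 0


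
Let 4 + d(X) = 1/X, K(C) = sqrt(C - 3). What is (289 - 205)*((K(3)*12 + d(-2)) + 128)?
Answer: 10374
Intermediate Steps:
K(C) = sqrt(-3 + C)
d(X) = -4 + 1/X
(289 - 205)*((K(3)*12 + d(-2)) + 128) = (289 - 205)*((sqrt(-3 + 3)*12 + (-4 + 1/(-2))) + 128) = 84*((sqrt(0)*12 + (-4 - 1/2)) + 128) = 84*((0*12 - 9/2) + 128) = 84*((0 - 9/2) + 128) = 84*(-9/2 + 128) = 84*(247/2) = 10374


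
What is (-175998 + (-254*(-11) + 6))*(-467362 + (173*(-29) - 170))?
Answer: 81844541702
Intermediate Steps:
(-175998 + (-254*(-11) + 6))*(-467362 + (173*(-29) - 170)) = (-175998 + (2794 + 6))*(-467362 + (-5017 - 170)) = (-175998 + 2800)*(-467362 - 5187) = -173198*(-472549) = 81844541702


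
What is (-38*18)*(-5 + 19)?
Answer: -9576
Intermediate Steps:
(-38*18)*(-5 + 19) = -684*14 = -9576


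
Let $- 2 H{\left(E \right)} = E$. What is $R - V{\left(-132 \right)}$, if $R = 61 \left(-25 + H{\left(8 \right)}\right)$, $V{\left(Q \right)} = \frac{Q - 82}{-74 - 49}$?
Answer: $- \frac{217801}{123} \approx -1770.7$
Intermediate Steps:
$H{\left(E \right)} = - \frac{E}{2}$
$V{\left(Q \right)} = \frac{2}{3} - \frac{Q}{123}$ ($V{\left(Q \right)} = \frac{-82 + Q}{-123} = \left(-82 + Q\right) \left(- \frac{1}{123}\right) = \frac{2}{3} - \frac{Q}{123}$)
$R = -1769$ ($R = 61 \left(-25 - 4\right) = 61 \left(-29\right) = -1769$)
$R - V{\left(-132 \right)} = -1769 - \left(\frac{2}{3} - - \frac{44}{41}\right) = -1769 - \left(\frac{2}{3} + \frac{44}{41}\right) = -1769 - \frac{214}{123} = - \frac{217801}{123}$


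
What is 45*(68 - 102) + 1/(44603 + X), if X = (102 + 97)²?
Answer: -128832119/84204 ≈ -1530.0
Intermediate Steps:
X = 39601 (X = 199² = 39601)
45*(68 - 102) + 1/(44603 + X) = 45*(68 - 102) + 1/(44603 + 39601) = 45*(-34) + 1/84204 = -1530 + 1/84204 = -128832119/84204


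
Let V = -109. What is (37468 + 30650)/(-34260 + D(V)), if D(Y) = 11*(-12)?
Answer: -11353/5732 ≈ -1.9806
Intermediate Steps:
D(Y) = -132
(37468 + 30650)/(-34260 + D(V)) = (37468 + 30650)/(-34260 - 132) = 68118/(-34392) = 68118*(-1/34392) = -11353/5732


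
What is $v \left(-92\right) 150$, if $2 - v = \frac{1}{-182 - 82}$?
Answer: $- \frac{304175}{11} \approx -27652.0$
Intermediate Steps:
$v = \frac{529}{264}$ ($v = 2 - \frac{1}{-182 - 82} = 2 - \frac{1}{-264} = 2 - - \frac{1}{264} = 2 + \frac{1}{264} = \frac{529}{264} \approx 2.0038$)
$v \left(-92\right) 150 = \frac{529}{264} \left(-92\right) 150 = \left(- \frac{12167}{66}\right) 150 = - \frac{304175}{11}$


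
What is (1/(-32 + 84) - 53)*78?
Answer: -8265/2 ≈ -4132.5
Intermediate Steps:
(1/(-32 + 84) - 53)*78 = (1/52 - 53)*78 = -2755/52*78 = -8265/2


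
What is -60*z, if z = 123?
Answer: -7380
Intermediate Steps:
-60*z = -60*123 = -7380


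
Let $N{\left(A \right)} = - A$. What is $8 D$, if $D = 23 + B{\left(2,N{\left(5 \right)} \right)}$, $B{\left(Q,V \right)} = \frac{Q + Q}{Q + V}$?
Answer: $\frac{520}{3} \approx 173.33$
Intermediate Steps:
$B{\left(Q,V \right)} = \frac{2 Q}{Q + V}$
$D = \frac{65}{3}$ ($D = 23 + 2 \cdot 2 \frac{1}{2 - 5} = 23 + 2 \cdot 2 \frac{1}{-3} = 23 + 2 \cdot 2 \left(- \frac{1}{3}\right) = 23 - \frac{4}{3} = \frac{65}{3} \approx 21.667$)
$8 D = 8 \cdot \frac{65}{3} = \frac{520}{3}$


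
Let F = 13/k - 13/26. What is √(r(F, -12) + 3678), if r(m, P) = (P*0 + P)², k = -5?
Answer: 7*√78 ≈ 61.822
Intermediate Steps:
F = -31/10 (F = 13/(-5) - 13/26 = 13*(-⅕) - 13*1/26 = -13/5 - ½ = -31/10 ≈ -3.1000)
r(m, P) = P² (r(m, P) = (0 + P)² = P²)
√(r(F, -12) + 3678) = √((-12)² + 3678) = √(144 + 3678) = √3822 = 7*√78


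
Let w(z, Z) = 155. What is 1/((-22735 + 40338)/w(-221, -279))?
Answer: 155/17603 ≈ 0.0088053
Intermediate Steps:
1/((-22735 + 40338)/w(-221, -279)) = 1/((-22735 + 40338)/155) = 1/(17603*(1/155)) = 1/(17603/155) = 155/17603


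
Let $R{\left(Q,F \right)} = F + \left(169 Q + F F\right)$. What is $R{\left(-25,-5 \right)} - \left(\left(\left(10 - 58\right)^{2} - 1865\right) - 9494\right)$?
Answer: $4850$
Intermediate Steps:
$R{\left(Q,F \right)} = F + F^{2} + 169 Q$ ($R{\left(Q,F \right)} = F + \left(169 Q + F^{2}\right) = F + \left(F^{2} + 169 Q\right) = F + F^{2} + 169 Q$)
$R{\left(-25,-5 \right)} - \left(\left(\left(10 - 58\right)^{2} - 1865\right) - 9494\right) = \left(-5 + \left(-5\right)^{2} + 169 \left(-25\right)\right) - \left(\left(\left(10 - 58\right)^{2} - 1865\right) - 9494\right) = \left(-5 + 25 - 4225\right) - \left(\left(\left(-48\right)^{2} - 1865\right) - 9494\right) = -4205 - \left(\left(2304 - 1865\right) - 9494\right) = -4205 - \left(439 - 9494\right) = -4205 - -9055 = -4205 + 9055 = 4850$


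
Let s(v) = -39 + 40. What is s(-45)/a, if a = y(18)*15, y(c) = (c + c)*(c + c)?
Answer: 1/19440 ≈ 5.1440e-5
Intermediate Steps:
s(v) = 1
y(c) = 4*c² (y(c) = (2*c)*(2*c) = 4*c²)
a = 19440 (a = (4*18²)*15 = (4*324)*15 = 1296*15 = 19440)
s(-45)/a = 1/19440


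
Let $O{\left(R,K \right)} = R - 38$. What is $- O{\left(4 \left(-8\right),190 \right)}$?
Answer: $70$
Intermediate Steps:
$O{\left(R,K \right)} = -38 + R$
$- O{\left(4 \left(-8\right),190 \right)} = - (-38 + 4 \left(-8\right)) = - (-38 - 32) = \left(-1\right) \left(-70\right) = 70$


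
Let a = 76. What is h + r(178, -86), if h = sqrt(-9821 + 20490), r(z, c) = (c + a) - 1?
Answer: -11 + sqrt(10669) ≈ 92.291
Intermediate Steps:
r(z, c) = 75 + c (r(z, c) = (c + 76) - 1 = (76 + c) - 1 = 75 + c)
h = sqrt(10669) ≈ 103.29
h + r(178, -86) = sqrt(10669) + (75 - 86) = sqrt(10669) - 11 = -11 + sqrt(10669)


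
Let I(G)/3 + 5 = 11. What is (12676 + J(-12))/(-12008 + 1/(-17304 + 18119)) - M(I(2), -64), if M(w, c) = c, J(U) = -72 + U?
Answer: 616074736/9786519 ≈ 62.951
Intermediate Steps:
I(G) = 18 (I(G) = -15 + 3*11 = -15 + 33 = 18)
(12676 + J(-12))/(-12008 + 1/(-17304 + 18119)) - M(I(2), -64) = (12676 + (-72 - 12))/(-12008 + 1/(-17304 + 18119)) - 1*(-64) = (12676 - 84)/(-12008 + 1/815) + 64 = 12592/(-12008 + 1/815) + 64 = 12592/(-9786519/815) + 64 = 12592*(-815/9786519) + 64 = -10262480/9786519 + 64 = 616074736/9786519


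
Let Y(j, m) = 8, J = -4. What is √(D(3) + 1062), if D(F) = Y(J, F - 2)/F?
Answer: √9582/3 ≈ 32.629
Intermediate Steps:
D(F) = 8/F
√(D(3) + 1062) = √(8/3 + 1062) = √(3194/3) = √9582/3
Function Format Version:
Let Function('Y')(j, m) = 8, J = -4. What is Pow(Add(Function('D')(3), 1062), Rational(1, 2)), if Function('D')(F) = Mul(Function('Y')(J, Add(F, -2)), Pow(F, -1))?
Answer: Mul(Rational(1, 3), Pow(9582, Rational(1, 2))) ≈ 32.629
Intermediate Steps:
Function('D')(F) = Mul(8, Pow(F, -1))
Pow(Add(Function('D')(3), 1062), Rational(1, 2)) = Pow(Add(Mul(8, Pow(3, -1)), 1062), Rational(1, 2)) = Pow(Add(Mul(8, Rational(1, 3)), 1062), Rational(1, 2)) = Pow(Add(Rational(8, 3), 1062), Rational(1, 2)) = Pow(Rational(3194, 3), Rational(1, 2)) = Mul(Rational(1, 3), Pow(9582, Rational(1, 2)))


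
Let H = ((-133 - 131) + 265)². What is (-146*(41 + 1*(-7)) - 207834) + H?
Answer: -212797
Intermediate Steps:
H = 1 (H = (-264 + 265)² = 1² = 1)
(-146*(41 + 1*(-7)) - 207834) + H = (-146*(41 + 1*(-7)) - 207834) + 1 = (-146*(41 - 7) - 207834) + 1 = (-146*34 - 207834) + 1 = (-4964 - 207834) + 1 = -212798 + 1 = -212797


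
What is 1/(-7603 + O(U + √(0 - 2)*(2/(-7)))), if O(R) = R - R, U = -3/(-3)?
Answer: -1/7603 ≈ -0.00013153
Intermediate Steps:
U = 1 (U = -3*(-⅓) = 1)
O(R) = 0
1/(-7603 + O(U + √(0 - 2)*(2/(-7)))) = 1/(-7603 + 0) = 1/(-7603) = -1/7603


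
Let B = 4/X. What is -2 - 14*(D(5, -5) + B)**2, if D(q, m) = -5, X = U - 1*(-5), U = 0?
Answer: -6224/25 ≈ -248.96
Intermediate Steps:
X = 5 (X = 0 - 1*(-5) = 0 + 5 = 5)
B = 4/5 ≈ 0.80000
-2 - 14*(D(5, -5) + B)**2 = -2 - 14*(-5 + 4/5)**2 = -2 - 14*(-21/5)**2 = -2 - 14*441/25 = -2 - 6174/25 = -6224/25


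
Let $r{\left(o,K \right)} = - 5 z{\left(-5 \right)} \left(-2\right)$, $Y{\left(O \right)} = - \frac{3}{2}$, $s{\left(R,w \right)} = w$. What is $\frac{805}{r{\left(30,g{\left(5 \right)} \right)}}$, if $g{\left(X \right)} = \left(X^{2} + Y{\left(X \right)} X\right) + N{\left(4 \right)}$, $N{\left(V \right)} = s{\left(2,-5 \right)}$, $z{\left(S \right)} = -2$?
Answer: $- \frac{161}{4} \approx -40.25$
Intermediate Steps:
$Y{\left(O \right)} = - \frac{3}{2}$ ($Y{\left(O \right)} = \left(-3\right) \frac{1}{2} = - \frac{3}{2}$)
$N{\left(V \right)} = -5$
$g{\left(X \right)} = -5 + X^{2} - \frac{3 X}{2}$ ($g{\left(X \right)} = \left(X^{2} - \frac{3 X}{2}\right) - 5 = -5 + X^{2} - \frac{3 X}{2}$)
$r{\left(o,K \right)} = -20$ ($r{\left(o,K \right)} = \left(-5\right) \left(-2\right) \left(-2\right) = 10 \left(-2\right) = -20$)
$\frac{805}{r{\left(30,g{\left(5 \right)} \right)}} = \frac{805}{-20} = 805 \left(- \frac{1}{20}\right) = - \frac{161}{4}$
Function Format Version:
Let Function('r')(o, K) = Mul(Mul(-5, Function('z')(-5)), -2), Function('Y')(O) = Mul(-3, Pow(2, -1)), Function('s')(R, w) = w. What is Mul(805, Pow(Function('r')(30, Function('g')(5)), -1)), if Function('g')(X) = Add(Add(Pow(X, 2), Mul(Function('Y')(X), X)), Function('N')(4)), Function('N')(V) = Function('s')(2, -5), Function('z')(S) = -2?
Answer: Rational(-161, 4) ≈ -40.250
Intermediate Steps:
Function('Y')(O) = Rational(-3, 2) (Function('Y')(O) = Mul(-3, Rational(1, 2)) = Rational(-3, 2))
Function('N')(V) = -5
Function('g')(X) = Add(-5, Pow(X, 2), Mul(Rational(-3, 2), X)) (Function('g')(X) = Add(Add(Pow(X, 2), Mul(Rational(-3, 2), X)), -5) = Add(-5, Pow(X, 2), Mul(Rational(-3, 2), X)))
Function('r')(o, K) = -20 (Function('r')(o, K) = Mul(Mul(-5, -2), -2) = Mul(10, -2) = -20)
Mul(805, Pow(Function('r')(30, Function('g')(5)), -1)) = Mul(805, Pow(-20, -1)) = Mul(805, Rational(-1, 20)) = Rational(-161, 4)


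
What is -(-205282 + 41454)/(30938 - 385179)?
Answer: -163828/354241 ≈ -0.46248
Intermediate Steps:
-(-205282 + 41454)/(30938 - 385179) = -(-163828)/(-354241) = -(-163828)*(-1)/354241 = -1*163828/354241 = -163828/354241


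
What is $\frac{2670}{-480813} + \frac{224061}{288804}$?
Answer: $\frac{11884481657}{15428968628} \approx 0.77027$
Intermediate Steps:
$\frac{2670}{-480813} + \frac{224061}{288804} = 2670 \left(- \frac{1}{480813}\right) + 224061 \cdot \frac{1}{288804} = - \frac{890}{160271} + \frac{74687}{96268} = \frac{11884481657}{15428968628}$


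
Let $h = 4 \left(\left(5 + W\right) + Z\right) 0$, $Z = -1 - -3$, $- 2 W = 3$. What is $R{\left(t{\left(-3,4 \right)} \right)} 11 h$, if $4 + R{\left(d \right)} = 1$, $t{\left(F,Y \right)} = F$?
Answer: $0$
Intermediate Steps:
$W = - \frac{3}{2}$ ($W = \left(- \frac{1}{2}\right) 3 = - \frac{3}{2} \approx -1.5$)
$Z = 2$ ($Z = -1 + 3 = 2$)
$R{\left(d \right)} = -3$ ($R{\left(d \right)} = -4 + 1 = -3$)
$h = 0$ ($h = 4 \left(\left(5 - \frac{3}{2}\right) + 2\right) 0 = 4 \left(\frac{7}{2} + 2\right) 0 = 4 \cdot \frac{11}{2} \cdot 0 = 22 \cdot 0 = 0$)
$R{\left(t{\left(-3,4 \right)} \right)} 11 h = \left(-3\right) 11 \cdot 0 = \left(-33\right) 0 = 0$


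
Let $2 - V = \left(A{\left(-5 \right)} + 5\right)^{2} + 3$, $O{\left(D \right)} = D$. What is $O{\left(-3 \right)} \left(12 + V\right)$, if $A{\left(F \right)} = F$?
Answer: $-33$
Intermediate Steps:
$V = -1$ ($V = 2 - \left(\left(-5 + 5\right)^{2} + 3\right) = 2 - \left(0^{2} + 3\right) = 2 - \left(0 + 3\right) = 2 - 3 = -1$)
$O{\left(-3 \right)} \left(12 + V\right) = - 3 \left(12 - 1\right) = \left(-3\right) 11 = -33$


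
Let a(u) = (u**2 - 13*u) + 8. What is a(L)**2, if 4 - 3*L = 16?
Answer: 5776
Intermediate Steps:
L = -4 (L = 4/3 - 1/3*16 = 4/3 - 16/3 = -4)
a(u) = 8 + u**2 - 13*u
a(L)**2 = (8 + (-4)**2 - 13*(-4))**2 = (8 + 16 + 52)**2 = 76**2 = 5776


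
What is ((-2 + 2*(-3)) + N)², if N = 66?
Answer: 3364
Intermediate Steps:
((-2 + 2*(-3)) + N)² = ((-2 + 2*(-3)) + 66)² = ((-2 - 6) + 66)² = (-8 + 66)² = 58² = 3364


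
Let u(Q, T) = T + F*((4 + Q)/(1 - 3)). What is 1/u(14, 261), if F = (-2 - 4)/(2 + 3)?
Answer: 5/1359 ≈ 0.0036792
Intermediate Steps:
F = -6/5 ≈ -1.2000
u(Q, T) = 12/5 + T + 3*Q/5 (u(Q, T) = T - 6*(4 + Q)/(5*(1 - 3)) = T - 6*(4 + Q)/(5*(-2)) = T - 6*(4 + Q)*(-1)/(5*2) = T - 6*(-2 - Q/2)/5 = T + (12/5 + 3*Q/5) = 12/5 + T + 3*Q/5)
1/u(14, 261) = 1/(12/5 + 261 + (⅗)*14) = 1/(12/5 + 261 + 42/5) = 1/(1359/5) = 5/1359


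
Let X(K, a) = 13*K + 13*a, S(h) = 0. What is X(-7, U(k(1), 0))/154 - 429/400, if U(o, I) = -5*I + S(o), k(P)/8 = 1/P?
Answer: -7319/4400 ≈ -1.6634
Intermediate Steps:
k(P) = 8/P
U(o, I) = -5*I (U(o, I) = -5*I + 0 = -5*I)
X(-7, U(k(1), 0))/154 - 429/400 = (13*(-7) + 13*(-5*0))/154 - 429/400 = (-91 + 13*0)*(1/154) - 429*1/400 = (-91 + 0)*(1/154) - 429/400 = -91*1/154 - 429/400 = -13/22 - 429/400 = -7319/4400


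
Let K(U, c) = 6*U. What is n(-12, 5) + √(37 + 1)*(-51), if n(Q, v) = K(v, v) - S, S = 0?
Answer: 30 - 51*√38 ≈ -284.39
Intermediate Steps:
n(Q, v) = 6*v (n(Q, v) = 6*v - 1*0 = 6*v + 0 = 6*v)
n(-12, 5) + √(37 + 1)*(-51) = 6*5 + √(37 + 1)*(-51) = 30 + √38*(-51) = 30 - 51*√38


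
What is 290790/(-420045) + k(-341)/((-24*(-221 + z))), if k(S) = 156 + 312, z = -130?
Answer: -320945/504054 ≈ -0.63673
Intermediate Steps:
k(S) = 468
290790/(-420045) + k(-341)/((-24*(-221 + z))) = 290790/(-420045) + 468/((-24*(-221 - 130))) = 290790*(-1/420045) + 468/((-24*(-351))) = -19386/28003 + 468/8424 = -19386/28003 + 468*(1/8424) = -19386/28003 + 1/18 = -320945/504054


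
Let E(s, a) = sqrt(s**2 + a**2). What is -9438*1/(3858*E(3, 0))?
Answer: -1573/1929 ≈ -0.81545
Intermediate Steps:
E(s, a) = sqrt(a**2 + s**2)
-9438*1/(3858*E(3, 0)) = -9438*1/(3858*sqrt(0**2 + 3**2)) = -9438*1/(3858*sqrt(0 + 9)) = -9438/(1286*(3*sqrt(9))) = -9438/(1286*(3*3)) = -9438/(1286*9) = -9438/11574 = -9438*1/11574 = -1573/1929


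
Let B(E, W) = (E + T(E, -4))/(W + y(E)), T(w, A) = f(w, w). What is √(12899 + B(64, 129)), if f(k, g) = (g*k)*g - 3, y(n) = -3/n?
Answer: √113007931939/2751 ≈ 122.20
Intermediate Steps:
f(k, g) = -3 + k*g² (f(k, g) = k*g² - 3 = -3 + k*g²)
T(w, A) = -3 + w³ (T(w, A) = -3 + w*w² = -3 + w³)
B(E, W) = (-3 + E + E³)/(W - 3/E) (B(E, W) = (E + (-3 + E³))/(W - 3/E) = (-3 + E + E³)/(W - 3/E))
√(12899 + B(64, 129)) = √(12899 + 64*(-3 + 64 + 64³)/(-3 + 64*129)) = √(12899 + 64*(-3 + 64 + 262144)/(-3 + 8256)) = √(12899 + 64*262205/8253) = √(12899 + 64*(1/8253)*262205) = √(12899 + 16781120/8253) = √(123236567/8253) = √113007931939/2751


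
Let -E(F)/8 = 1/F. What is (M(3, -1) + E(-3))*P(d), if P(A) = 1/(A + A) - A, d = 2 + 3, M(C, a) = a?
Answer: -49/6 ≈ -8.1667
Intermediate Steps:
d = 5
E(F) = -8/F
P(A) = 1/(2*A) - A
(M(3, -1) + E(-3))*P(d) = (-1 - 8/(-3))*((½)/5 - 1*5) = (-1 - 8*(-⅓))*((½)*(⅕) - 5) = (-1 + 8/3)*(⅒ - 5) = (5/3)*(-49/10) = -49/6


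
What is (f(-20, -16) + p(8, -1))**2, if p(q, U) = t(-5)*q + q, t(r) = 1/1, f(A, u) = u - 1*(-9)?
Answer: 81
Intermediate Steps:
f(A, u) = 9 + u (f(A, u) = u + 9 = 9 + u)
t(r) = 1
p(q, U) = 2*q (p(q, U) = 1*q + q = q + q = 2*q)
(f(-20, -16) + p(8, -1))**2 = ((9 - 16) + 2*8)**2 = (-7 + 16)**2 = 9**2 = 81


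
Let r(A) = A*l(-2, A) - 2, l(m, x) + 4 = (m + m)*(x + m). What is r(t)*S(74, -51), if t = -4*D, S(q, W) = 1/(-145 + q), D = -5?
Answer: 1522/71 ≈ 21.437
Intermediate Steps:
l(m, x) = -4 + 2*m*(m + x) (l(m, x) = -4 + (m + m)*(x + m) = -4 + (2*m)*(m + x) = -4 + 2*m*(m + x))
t = 20 (t = -4*(-5) = 20)
r(A) = -2 + A*(4 - 4*A) (r(A) = A*(-4 + 2*(-2)² + 2*(-2)*A) - 2 = A*(-4 + 2*4 - 4*A) - 2 = A*(-4 + 8 - 4*A) - 2 = A*(4 - 4*A) - 2 = -2 + A*(4 - 4*A))
r(t)*S(74, -51) = (-2 - 4*20² + 4*20)/(-145 + 74) = (-2 - 4*400 + 80)/(-71) = (-2 - 1600 + 80)*(-1/71) = -1522*(-1/71) = 1522/71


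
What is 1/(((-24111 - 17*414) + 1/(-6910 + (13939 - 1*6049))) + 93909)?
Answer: 980/61504801 ≈ 1.5934e-5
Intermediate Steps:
1/(((-24111 - 17*414) + 1/(-6910 + (13939 - 1*6049))) + 93909) = 1/(((-24111 - 7038) + 1/(-6910 + (13939 - 6049))) + 93909) = 1/((-31149 + 1/(-6910 + 7890)) + 93909) = 1/((-31149 + 1/980) + 93909) = 1/(-30526019/980 + 93909) = 1/(61504801/980) = 980/61504801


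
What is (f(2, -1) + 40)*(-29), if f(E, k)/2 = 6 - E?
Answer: -1392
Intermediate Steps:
f(E, k) = 12 - 2*E (f(E, k) = 2*(6 - E) = 12 - 2*E)
(f(2, -1) + 40)*(-29) = ((12 - 2*2) + 40)*(-29) = ((12 - 4) + 40)*(-29) = (8 + 40)*(-29) = 48*(-29) = -1392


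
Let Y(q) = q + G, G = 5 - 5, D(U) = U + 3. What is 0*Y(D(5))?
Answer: 0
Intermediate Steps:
D(U) = 3 + U
G = 0
Y(q) = q (Y(q) = q + 0 = q)
0*Y(D(5)) = 0*(3 + 5) = 0*8 = 0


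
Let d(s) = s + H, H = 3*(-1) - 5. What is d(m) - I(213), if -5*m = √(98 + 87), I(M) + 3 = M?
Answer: -218 - √185/5 ≈ -220.72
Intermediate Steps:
I(M) = -3 + M
H = -8 (H = -3 - 5 = -8)
m = -√185/5 (m = -√(98 + 87)/5 = -√185/5 ≈ -2.7203)
d(s) = -8 + s (d(s) = s - 8 = -8 + s)
d(m) - I(213) = (-8 - √185/5) - (-3 + 213) = (-8 - √185/5) - 1*210 = (-8 - √185/5) - 210 = -218 - √185/5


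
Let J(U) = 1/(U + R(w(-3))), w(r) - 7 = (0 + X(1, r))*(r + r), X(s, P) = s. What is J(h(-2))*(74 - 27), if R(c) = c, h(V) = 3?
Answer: 47/4 ≈ 11.750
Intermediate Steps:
w(r) = 7 + 2*r (w(r) = 7 + (0 + 1)*(r + r) = 7 + 1*(2*r) = 7 + 2*r)
J(U) = 1/(1 + U) (J(U) = 1/(U + (7 + 2*(-3))) = 1/(U + (7 - 6)) = 1/(U + 1) = 1/(1 + U))
J(h(-2))*(74 - 27) = (74 - 27)/(1 + 3) = 47/4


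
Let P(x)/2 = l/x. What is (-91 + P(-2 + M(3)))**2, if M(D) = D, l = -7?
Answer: 11025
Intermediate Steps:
P(x) = -14/x (P(x) = 2*(-7/x) = -14/x)
(-91 + P(-2 + M(3)))**2 = (-91 - 14/(-2 + 3))**2 = (-91 - 14/1)**2 = (-91 - 14*1)**2 = (-91 - 14)**2 = (-105)**2 = 11025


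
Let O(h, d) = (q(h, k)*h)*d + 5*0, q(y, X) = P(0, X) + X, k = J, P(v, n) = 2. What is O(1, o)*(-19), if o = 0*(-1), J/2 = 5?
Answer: 0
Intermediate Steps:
J = 10 (J = 2*5 = 10)
k = 10
q(y, X) = 2 + X
o = 0
O(h, d) = 12*d*h (O(h, d) = ((2 + 10)*h)*d + 5*0 = (12*h)*d + 0 = 12*d*h + 0 = 12*d*h)
O(1, o)*(-19) = (12*0*1)*(-19) = 0*(-19) = 0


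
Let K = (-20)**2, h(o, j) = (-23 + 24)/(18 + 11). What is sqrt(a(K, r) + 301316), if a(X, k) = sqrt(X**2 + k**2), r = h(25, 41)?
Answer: sqrt(253406756 + 29*sqrt(134560001))/29 ≈ 549.29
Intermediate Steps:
h(o, j) = 1/29
K = 400
r = 1/29 ≈ 0.034483
sqrt(a(K, r) + 301316) = sqrt(sqrt(400**2 + (1/29)**2) + 301316) = sqrt(sqrt(160000 + 1/841) + 301316) = sqrt(sqrt(134560001/841) + 301316) = sqrt(sqrt(134560001)/29 + 301316) = sqrt(301316 + sqrt(134560001)/29)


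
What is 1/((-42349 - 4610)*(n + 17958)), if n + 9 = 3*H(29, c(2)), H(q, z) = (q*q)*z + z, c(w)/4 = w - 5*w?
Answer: 1/2952922797 ≈ 3.3865e-10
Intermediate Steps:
c(w) = -16*w (c(w) = 4*(w - 5*w) = 4*(-4*w) = -16*w)
H(q, z) = z + z*q**2 (H(q, z) = q**2*z + z = z*q**2 + z = z + z*q**2)
n = -80841 (n = -9 + 3*((-16*2)*(1 + 29**2)) = -9 + 3*(-32*(1 + 841)) = -9 + 3*(-32*842) = -9 + 3*(-26944) = -9 - 80832 = -80841)
1/((-42349 - 4610)*(n + 17958)) = 1/((-42349 - 4610)*(-80841 + 17958)) = 1/(-46959*(-62883)) = 1/2952922797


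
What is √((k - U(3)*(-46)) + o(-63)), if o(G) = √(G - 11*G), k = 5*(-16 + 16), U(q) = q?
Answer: √(138 + 3*√70) ≈ 12.771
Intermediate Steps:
k = 0 (k = 5*0 = 0)
o(G) = √10*√(-G) (o(G) = √(-10*G) = √10*√(-G))
√((k - U(3)*(-46)) + o(-63)) = √((0 - 3*(-46)) + √10*√(-1*(-63))) = √((0 - 1*(-138)) + √10*√63) = √((0 + 138) + √10*(3*√7)) = √(138 + 3*√70)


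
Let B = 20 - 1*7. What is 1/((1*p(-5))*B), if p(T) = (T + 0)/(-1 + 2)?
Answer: -1/65 ≈ -0.015385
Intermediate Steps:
B = 13 (B = 20 - 7 = 13)
p(T) = T (p(T) = T/1 = T*1 = T)
1/((1*p(-5))*B) = 1/((1*(-5))*13) = 1/(-5*13) = 1/(-65) = -1/65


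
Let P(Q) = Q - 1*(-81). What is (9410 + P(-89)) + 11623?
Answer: 21025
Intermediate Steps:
P(Q) = 81 + Q (P(Q) = Q + 81 = 81 + Q)
(9410 + P(-89)) + 11623 = (9410 + (81 - 89)) + 11623 = (9410 - 8) + 11623 = 9402 + 11623 = 21025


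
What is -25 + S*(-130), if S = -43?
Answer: 5565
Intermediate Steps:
-25 + S*(-130) = -25 - 43*(-130) = -25 + 5590 = 5565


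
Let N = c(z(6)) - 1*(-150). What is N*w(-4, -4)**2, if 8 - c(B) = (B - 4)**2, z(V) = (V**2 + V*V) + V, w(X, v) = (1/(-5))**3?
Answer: -5318/15625 ≈ -0.34035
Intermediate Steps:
w(X, v) = -1/125 (w(X, v) = (-1/5)**3 = -1/125)
z(V) = V + 2*V**2 (z(V) = (V**2 + V**2) + V = 2*V**2 + V = V + 2*V**2)
c(B) = 8 - (-4 + B)**2 (c(B) = 8 - (B - 4)**2 = 8 - (-4 + B)**2)
N = -5318 (N = (8 - (-4 + 6*(1 + 2*6))**2) - 1*(-150) = (8 - (-4 + 6*(1 + 12))**2) + 150 = (8 - (-4 + 6*13)**2) + 150 = (8 - (-4 + 78)**2) + 150 = (8 - 1*74**2) + 150 = (8 - 1*5476) + 150 = (8 - 5476) + 150 = -5468 + 150 = -5318)
N*w(-4, -4)**2 = -5318*(-1/125)**2 = -5318*1/15625 = -5318/15625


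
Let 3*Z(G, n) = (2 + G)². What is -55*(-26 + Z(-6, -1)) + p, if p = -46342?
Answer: -135616/3 ≈ -45205.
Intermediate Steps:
Z(G, n) = (2 + G)²/3
-55*(-26 + Z(-6, -1)) + p = -55*(-26 + (2 - 6)²/3) - 46342 = -55*(-26 + (⅓)*(-4)²) - 46342 = -55*(-26 + (⅓)*16) - 46342 = -55*(-26 + 16/3) - 46342 = -55*(-62/3) - 46342 = 3410/3 - 46342 = -135616/3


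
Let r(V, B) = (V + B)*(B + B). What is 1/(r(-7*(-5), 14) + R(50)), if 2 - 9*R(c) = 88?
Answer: 9/12262 ≈ 0.00073398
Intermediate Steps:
r(V, B) = 2*B*(B + V) (r(V, B) = (B + V)*(2*B) = 2*B*(B + V))
R(c) = -86/9 (R(c) = 2/9 - ⅑*88 = 2/9 - 88/9 = -86/9)
1/(r(-7*(-5), 14) + R(50)) = 1/(2*14*(14 - 7*(-5)) - 86/9) = 1/(2*14*(14 + 35) - 86/9) = 1/(2*14*49 - 86/9) = 1/(1372 - 86/9) = 1/(12262/9) = 9/12262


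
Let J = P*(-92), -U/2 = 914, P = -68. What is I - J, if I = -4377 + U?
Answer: -12461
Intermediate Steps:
U = -1828 (U = -2*914 = -1828)
J = 6256 (J = -68*(-92) = 6256)
I = -6205 (I = -4377 - 1828 = -6205)
I - J = -6205 - 1*6256 = -6205 - 6256 = -12461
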